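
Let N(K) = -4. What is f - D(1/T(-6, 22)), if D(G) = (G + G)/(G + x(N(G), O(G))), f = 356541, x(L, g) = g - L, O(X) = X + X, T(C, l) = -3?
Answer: 3208871/9 ≈ 3.5654e+5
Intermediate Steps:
O(X) = 2*X
D(G) = 2*G/(4 + 3*G) (D(G) = (G + G)/(G + (2*G - 1*(-4))) = (2*G)/(G + (2*G + 4)) = (2*G)/(G + (4 + 2*G)) = (2*G)/(4 + 3*G) = 2*G/(4 + 3*G))
f - D(1/T(-6, 22)) = 356541 - 2/((-3)*(4 + 3/(-3))) = 356541 - 2*(-1)/(3*(4 + 3*(-⅓))) = 356541 - 2*(-1)/(3*(4 - 1)) = 356541 - 2*(-1)/(3*3) = 356541 - 1*(-2/9) = 356541 + 2/9 = 3208871/9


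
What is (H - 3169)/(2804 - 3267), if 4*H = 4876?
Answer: 1950/463 ≈ 4.2117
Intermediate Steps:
H = 1219 (H = (¼)*4876 = 1219)
(H - 3169)/(2804 - 3267) = (1219 - 3169)/(2804 - 3267) = -1950/(-463) = -1950*(-1/463) = 1950/463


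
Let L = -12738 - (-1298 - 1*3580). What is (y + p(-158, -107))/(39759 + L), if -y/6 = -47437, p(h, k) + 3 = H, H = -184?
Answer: 284435/31899 ≈ 8.9167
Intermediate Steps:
p(h, k) = -187 (p(h, k) = -3 - 184 = -187)
y = 284622 (y = -6*(-47437) = 284622)
L = -7860 (L = -12738 - (-1298 - 3580) = -12738 - 1*(-4878) = -12738 + 4878 = -7860)
(y + p(-158, -107))/(39759 + L) = (284622 - 187)/(39759 - 7860) = 284435/31899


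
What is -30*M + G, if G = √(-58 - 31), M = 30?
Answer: -900 + I*√89 ≈ -900.0 + 9.434*I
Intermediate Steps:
G = I*√89 (G = √(-89) = I*√89 ≈ 9.434*I)
-30*M + G = -30*30 + I*√89 = -900 + I*√89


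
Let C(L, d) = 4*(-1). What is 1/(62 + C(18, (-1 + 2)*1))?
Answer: 1/58 ≈ 0.017241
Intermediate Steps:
C(L, d) = -4
1/(62 + C(18, (-1 + 2)*1)) = 1/(62 - 4) = 1/58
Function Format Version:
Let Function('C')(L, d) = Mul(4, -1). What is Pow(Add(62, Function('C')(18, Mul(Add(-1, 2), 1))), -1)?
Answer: Rational(1, 58) ≈ 0.017241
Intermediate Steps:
Function('C')(L, d) = -4
Pow(Add(62, Function('C')(18, Mul(Add(-1, 2), 1))), -1) = Pow(Add(62, -4), -1) = Pow(58, -1) = Rational(1, 58)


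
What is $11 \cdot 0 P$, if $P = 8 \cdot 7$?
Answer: $0$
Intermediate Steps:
$P = 56$
$11 \cdot 0 P = 11 \cdot 0 \cdot 56 = 0 \cdot 56 = 0$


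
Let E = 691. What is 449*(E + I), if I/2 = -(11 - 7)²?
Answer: 295891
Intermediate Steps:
I = -32 (I = 2*(-(11 - 7)²) = 2*(-1*4²) = 2*(-1*16) = 2*(-16) = -32)
449*(E + I) = 449*(691 - 32) = 449*659 = 295891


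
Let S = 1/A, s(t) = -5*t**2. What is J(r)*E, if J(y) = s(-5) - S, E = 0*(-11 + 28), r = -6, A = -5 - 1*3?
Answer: 0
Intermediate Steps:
A = -8 (A = -5 - 3 = -8)
S = -1/8 (S = 1/(-8) = -1/8 ≈ -0.12500)
E = 0 (E = 0*17 = 0)
J(y) = -999/8 (J(y) = -5*(-5)**2 - 1*(-1/8) = -5*25 + 1/8 = -125 + 1/8 = -999/8)
J(r)*E = -999/8*0 = 0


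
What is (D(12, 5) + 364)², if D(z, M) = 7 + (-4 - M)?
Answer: 131044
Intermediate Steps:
D(z, M) = 3 - M
(D(12, 5) + 364)² = ((3 - 1*5) + 364)² = ((3 - 5) + 364)² = (-2 + 364)² = 362² = 131044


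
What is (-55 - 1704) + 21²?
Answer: -1318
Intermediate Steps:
(-55 - 1704) + 21² = -1759 + 441 = -1318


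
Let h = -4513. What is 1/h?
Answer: -1/4513 ≈ -0.00022158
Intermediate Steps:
1/h = 1/(-4513) = -1/4513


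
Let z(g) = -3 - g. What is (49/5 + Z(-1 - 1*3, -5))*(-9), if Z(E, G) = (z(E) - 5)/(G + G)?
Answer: -459/5 ≈ -91.800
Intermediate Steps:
Z(E, G) = (-8 - E)/(2*G) (Z(E, G) = ((-3 - E) - 5)/(G + G) = (-8 - E)/((2*G)) = (-8 - E)*(1/(2*G)) = (-8 - E)/(2*G))
(49/5 + Z(-1 - 1*3, -5))*(-9) = (49/5 + (1/2)*(-8 - (-1 - 1*3))/(-5))*(-9) = (49*(1/5) + (1/2)*(-1/5)*(-8 - (-1 - 3)))*(-9) = (49/5 + (1/2)*(-1/5)*(-8 - 1*(-4)))*(-9) = (49/5 + (1/2)*(-1/5)*(-8 + 4))*(-9) = (49/5 + (1/2)*(-1/5)*(-4))*(-9) = (49/5 + 2/5)*(-9) = (51/5)*(-9) = -459/5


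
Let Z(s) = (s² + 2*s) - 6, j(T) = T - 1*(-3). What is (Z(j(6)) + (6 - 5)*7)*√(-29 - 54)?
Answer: 100*I*√83 ≈ 911.04*I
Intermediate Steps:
j(T) = 3 + T (j(T) = T + 3 = 3 + T)
Z(s) = -6 + s² + 2*s
(Z(j(6)) + (6 - 5)*7)*√(-29 - 54) = ((-6 + (3 + 6)² + 2*(3 + 6)) + (6 - 5)*7)*√(-29 - 54) = ((-6 + 9² + 2*9) + 1*7)*√(-83) = ((-6 + 81 + 18) + 7)*(I*√83) = (93 + 7)*(I*√83) = 100*(I*√83) = 100*I*√83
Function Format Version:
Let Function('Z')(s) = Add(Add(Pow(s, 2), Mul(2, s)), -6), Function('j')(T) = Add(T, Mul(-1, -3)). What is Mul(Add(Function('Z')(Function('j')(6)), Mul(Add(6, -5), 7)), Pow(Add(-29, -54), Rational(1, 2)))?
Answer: Mul(100, I, Pow(83, Rational(1, 2))) ≈ Mul(911.04, I)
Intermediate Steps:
Function('j')(T) = Add(3, T) (Function('j')(T) = Add(T, 3) = Add(3, T))
Function('Z')(s) = Add(-6, Pow(s, 2), Mul(2, s))
Mul(Add(Function('Z')(Function('j')(6)), Mul(Add(6, -5), 7)), Pow(Add(-29, -54), Rational(1, 2))) = Mul(Add(Add(-6, Pow(Add(3, 6), 2), Mul(2, Add(3, 6))), Mul(Add(6, -5), 7)), Pow(Add(-29, -54), Rational(1, 2))) = Mul(Add(Add(-6, Pow(9, 2), Mul(2, 9)), Mul(1, 7)), Pow(-83, Rational(1, 2))) = Mul(Add(Add(-6, 81, 18), 7), Mul(I, Pow(83, Rational(1, 2)))) = Mul(Add(93, 7), Mul(I, Pow(83, Rational(1, 2)))) = Mul(100, Mul(I, Pow(83, Rational(1, 2)))) = Mul(100, I, Pow(83, Rational(1, 2)))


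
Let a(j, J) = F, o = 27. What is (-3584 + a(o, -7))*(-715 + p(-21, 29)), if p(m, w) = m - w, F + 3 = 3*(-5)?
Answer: 2755530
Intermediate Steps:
F = -18 (F = -3 + 3*(-5) = -3 - 15 = -18)
a(j, J) = -18
(-3584 + a(o, -7))*(-715 + p(-21, 29)) = (-3584 - 18)*(-715 + (-21 - 1*29)) = -3602*(-715 + (-21 - 29)) = -3602*(-715 - 50) = -3602*(-765) = 2755530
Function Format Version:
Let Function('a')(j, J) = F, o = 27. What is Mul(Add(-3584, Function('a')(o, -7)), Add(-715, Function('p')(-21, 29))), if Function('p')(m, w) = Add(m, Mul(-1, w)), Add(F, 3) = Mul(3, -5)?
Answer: 2755530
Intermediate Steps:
F = -18 (F = Add(-3, Mul(3, -5)) = Add(-3, -15) = -18)
Function('a')(j, J) = -18
Mul(Add(-3584, Function('a')(o, -7)), Add(-715, Function('p')(-21, 29))) = Mul(Add(-3584, -18), Add(-715, Add(-21, Mul(-1, 29)))) = Mul(-3602, Add(-715, Add(-21, -29))) = Mul(-3602, Add(-715, -50)) = Mul(-3602, -765) = 2755530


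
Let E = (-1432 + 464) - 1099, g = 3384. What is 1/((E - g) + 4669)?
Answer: -1/782 ≈ -0.0012788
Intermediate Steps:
E = -2067 (E = -968 - 1099 = -2067)
1/((E - g) + 4669) = 1/((-2067 - 1*3384) + 4669) = 1/((-2067 - 3384) + 4669) = 1/(-5451 + 4669) = 1/(-782) = -1/782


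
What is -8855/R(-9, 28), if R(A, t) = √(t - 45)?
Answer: 8855*I*√17/17 ≈ 2147.7*I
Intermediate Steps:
R(A, t) = √(-45 + t)
-8855/R(-9, 28) = -8855/√(-45 + 28) = -8855*(-I*√17/17) = -(-8855)*I*√17/17 = 8855*I*√17/17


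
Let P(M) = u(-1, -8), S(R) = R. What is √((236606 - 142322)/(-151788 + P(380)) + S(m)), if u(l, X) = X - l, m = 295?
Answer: √6782996157595/151795 ≈ 17.157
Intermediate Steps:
P(M) = -7 (P(M) = -8 - 1*(-1) = -8 + 1 = -7)
√((236606 - 142322)/(-151788 + P(380)) + S(m)) = √((236606 - 142322)/(-151788 - 7) + 295) = √(94284/(-151795) + 295) = √(94284*(-1/151795) + 295) = √(-94284/151795 + 295) = √(44685241/151795) = √6782996157595/151795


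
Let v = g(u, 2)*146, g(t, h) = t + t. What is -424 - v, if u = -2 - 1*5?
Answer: 1620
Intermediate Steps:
u = -7 (u = -2 - 5 = -7)
g(t, h) = 2*t
v = -2044 (v = (2*(-7))*146 = -14*146 = -2044)
-424 - v = -424 - 1*(-2044) = -424 + 2044 = 1620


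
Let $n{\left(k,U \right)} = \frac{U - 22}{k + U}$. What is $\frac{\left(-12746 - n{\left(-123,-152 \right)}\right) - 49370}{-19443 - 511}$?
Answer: $\frac{8541037}{2743675} \approx 3.113$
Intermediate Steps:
$n{\left(k,U \right)} = \frac{-22 + U}{U + k}$
$\frac{\left(-12746 - n{\left(-123,-152 \right)}\right) - 49370}{-19443 - 511} = \frac{\left(-12746 - \frac{-22 - 152}{-152 - 123}\right) - 49370}{-19443 - 511} = \frac{\left(-12746 - \frac{1}{-275} \left(-174\right)\right) - 49370}{-19443 - 511} = \frac{\left(-12746 - \left(- \frac{1}{275}\right) \left(-174\right)\right) - 49370}{-19443 - 511} = \frac{\left(-12746 - \frac{174}{275}\right) - 49370}{-19954} = \left(\left(-12746 - \frac{174}{275}\right) - 49370\right) \left(- \frac{1}{19954}\right) = \left(- \frac{3505324}{275} - 49370\right) \left(- \frac{1}{19954}\right) = \left(- \frac{17082074}{275}\right) \left(- \frac{1}{19954}\right) = \frac{8541037}{2743675}$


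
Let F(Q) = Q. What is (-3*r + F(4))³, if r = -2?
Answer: 1000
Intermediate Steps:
(-3*r + F(4))³ = (-3*(-2) + 4)³ = (6 + 4)³ = 10³ = 1000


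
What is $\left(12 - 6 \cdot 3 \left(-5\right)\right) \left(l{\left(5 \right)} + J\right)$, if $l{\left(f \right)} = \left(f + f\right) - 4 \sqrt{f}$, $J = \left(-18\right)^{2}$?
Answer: $34068 - 408 \sqrt{5} \approx 33156.0$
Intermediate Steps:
$J = 324$
$l{\left(f \right)} = - 4 \sqrt{f} + 2 f$ ($l{\left(f \right)} = 2 f - 4 \sqrt{f} = - 4 \sqrt{f} + 2 f$)
$\left(12 - 6 \cdot 3 \left(-5\right)\right) \left(l{\left(5 \right)} + J\right) = \left(12 - 6 \cdot 3 \left(-5\right)\right) \left(\left(- 4 \sqrt{5} + 2 \cdot 5\right) + 324\right) = \left(12 - -90\right) \left(\left(- 4 \sqrt{5} + 10\right) + 324\right) = \left(12 + 90\right) \left(\left(10 - 4 \sqrt{5}\right) + 324\right) = 102 \left(334 - 4 \sqrt{5}\right) = 34068 - 408 \sqrt{5}$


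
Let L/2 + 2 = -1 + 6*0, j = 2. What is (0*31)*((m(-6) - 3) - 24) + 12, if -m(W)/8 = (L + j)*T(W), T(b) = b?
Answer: 12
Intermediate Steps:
L = -6 (L = -4 + 2*(-1 + 6*0) = -4 + 2*(-1 + 0) = -4 + 2*(-1) = -4 - 2 = -6)
m(W) = 32*W (m(W) = -8*(-6 + 2)*W = -(-32)*W = 32*W)
(0*31)*((m(-6) - 3) - 24) + 12 = (0*31)*((32*(-6) - 3) - 24) + 12 = 0*((-192 - 3) - 24) + 12 = 0*(-195 - 24) + 12 = 0*(-219) + 12 = 0 + 12 = 12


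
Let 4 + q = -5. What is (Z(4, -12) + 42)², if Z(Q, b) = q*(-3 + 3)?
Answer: 1764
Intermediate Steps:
q = -9 (q = -4 - 5 = -9)
Z(Q, b) = 0 (Z(Q, b) = -9*(-3 + 3) = -9*0 = 0)
(Z(4, -12) + 42)² = (0 + 42)² = 42² = 1764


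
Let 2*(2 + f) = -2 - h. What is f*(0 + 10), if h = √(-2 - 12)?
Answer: -30 - 5*I*√14 ≈ -30.0 - 18.708*I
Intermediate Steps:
h = I*√14 (h = √(-14) = I*√14 ≈ 3.7417*I)
f = -3 - I*√14/2 (f = -2 + (-2 - I*√14)/2 = -2 + (-1 - I*√14/2) = -3 - I*√14/2 ≈ -3.0 - 1.8708*I)
f*(0 + 10) = (-3 - I*√14/2)*(0 + 10) = (-3 - I*√14/2)*10 = -30 - 5*I*√14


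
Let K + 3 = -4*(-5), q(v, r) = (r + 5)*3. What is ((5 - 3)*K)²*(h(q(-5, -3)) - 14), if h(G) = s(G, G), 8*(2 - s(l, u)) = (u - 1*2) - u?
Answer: -13583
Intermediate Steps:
q(v, r) = 15 + 3*r (q(v, r) = (5 + r)*3 = 15 + 3*r)
K = 17 (K = -3 - 4*(-5) = -3 + 20 = 17)
s(l, u) = 9/4 (s(l, u) = 2 - ((u - 1*2) - u)/8 = 2 - ((u - 2) - u)/8 = 2 - ((-2 + u) - u)/8 = 2 - ⅛*(-2) = 2 + ¼ = 9/4)
h(G) = 9/4
((5 - 3)*K)²*(h(q(-5, -3)) - 14) = ((5 - 3)*17)²*(9/4 - 14) = (2*17)²*(-47/4) = 34²*(-47/4) = 1156*(-47/4) = -13583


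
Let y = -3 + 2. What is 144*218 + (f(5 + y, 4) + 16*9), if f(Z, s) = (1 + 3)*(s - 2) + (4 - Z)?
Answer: 31544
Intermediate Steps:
y = -1
f(Z, s) = -4 - Z + 4*s (f(Z, s) = 4*(-2 + s) + (4 - Z) = (-8 + 4*s) + (4 - Z) = -4 - Z + 4*s)
144*218 + (f(5 + y, 4) + 16*9) = 144*218 + ((-4 - (5 - 1) + 4*4) + 16*9) = 31392 + ((-4 - 1*4 + 16) + 144) = 31392 + ((-4 - 4 + 16) + 144) = 31392 + (8 + 144) = 31392 + 152 = 31544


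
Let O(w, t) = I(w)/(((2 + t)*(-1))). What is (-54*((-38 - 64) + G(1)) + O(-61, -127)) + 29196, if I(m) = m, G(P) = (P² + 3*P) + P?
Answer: 4304189/125 ≈ 34434.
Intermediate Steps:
G(P) = P² + 4*P
O(w, t) = w/(-2 - t) (O(w, t) = w/(((2 + t)*(-1))) = w/(-2 - t))
(-54*((-38 - 64) + G(1)) + O(-61, -127)) + 29196 = (-54*((-38 - 64) + 1*(4 + 1)) - 1*(-61)/(2 - 127)) + 29196 = (-54*(-102 + 1*5) - 1*(-61)/(-125)) + 29196 = (-54*(-102 + 5) - 1*(-61)*(-1/125)) + 29196 = (-54*(-97) - 61/125) + 29196 = (5238 - 61/125) + 29196 = 654689/125 + 29196 = 4304189/125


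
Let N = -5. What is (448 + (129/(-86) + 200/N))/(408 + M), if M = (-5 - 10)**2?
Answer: 271/422 ≈ 0.64218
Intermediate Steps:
M = 225 (M = (-15)**2 = 225)
(448 + (129/(-86) + 200/N))/(408 + M) = (448 + (129/(-86) + 200/(-5)))/(408 + 225) = (448 + (129*(-1/86) + 200*(-1/5)))/633 = (448 + (-3/2 - 40))*(1/633) = (448 - 83/2)*(1/633) = (813/2)*(1/633) = 271/422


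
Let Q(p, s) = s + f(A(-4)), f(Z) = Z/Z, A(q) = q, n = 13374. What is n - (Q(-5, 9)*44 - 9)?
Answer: 12943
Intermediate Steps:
f(Z) = 1
Q(p, s) = 1 + s (Q(p, s) = s + 1 = 1 + s)
n - (Q(-5, 9)*44 - 9) = 13374 - ((1 + 9)*44 - 9) = 13374 - (10*44 - 9) = 13374 - (440 - 9) = 13374 - 1*431 = 13374 - 431 = 12943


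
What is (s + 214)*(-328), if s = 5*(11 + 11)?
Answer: -106272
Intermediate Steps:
s = 110 (s = 5*22 = 110)
(s + 214)*(-328) = (110 + 214)*(-328) = 324*(-328) = -106272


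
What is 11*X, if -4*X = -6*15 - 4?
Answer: 517/2 ≈ 258.50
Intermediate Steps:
X = 47/2 (X = -(-6*15 - 4)/4 = -(-90 - 4)/4 = -1/4*(-94) = 47/2 ≈ 23.500)
11*X = 11*(47/2) = 517/2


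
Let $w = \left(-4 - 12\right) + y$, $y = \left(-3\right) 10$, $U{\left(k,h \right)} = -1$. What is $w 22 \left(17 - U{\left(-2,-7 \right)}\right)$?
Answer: $-18216$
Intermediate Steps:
$y = -30$
$w = -46$ ($w = \left(-4 - 12\right) - 30 = -16 - 30 = -46$)
$w 22 \left(17 - U{\left(-2,-7 \right)}\right) = \left(-46\right) 22 \left(17 - -1\right) = - 1012 \left(17 + 1\right) = \left(-1012\right) 18 = -18216$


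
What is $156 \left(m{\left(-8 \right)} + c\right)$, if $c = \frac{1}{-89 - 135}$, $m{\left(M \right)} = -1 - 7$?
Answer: $- \frac{69927}{56} \approx -1248.7$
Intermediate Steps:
$m{\left(M \right)} = -8$ ($m{\left(M \right)} = -1 - 7 = -8$)
$c = - \frac{1}{224}$ ($c = \frac{1}{-224} = - \frac{1}{224} \approx -0.0044643$)
$156 \left(m{\left(-8 \right)} + c\right) = 156 \left(-8 - \frac{1}{224}\right) = 156 \left(- \frac{1793}{224}\right) = - \frac{69927}{56}$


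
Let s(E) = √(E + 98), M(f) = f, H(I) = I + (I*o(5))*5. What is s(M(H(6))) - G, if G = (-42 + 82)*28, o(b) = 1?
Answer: -1120 + √134 ≈ -1108.4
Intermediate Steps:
H(I) = 6*I (H(I) = I + (I*1)*5 = I + I*5 = I + 5*I = 6*I)
G = 1120 (G = 40*28 = 1120)
s(E) = √(98 + E)
s(M(H(6))) - G = √(98 + 6*6) - 1*1120 = √(98 + 36) - 1120 = √134 - 1120 = -1120 + √134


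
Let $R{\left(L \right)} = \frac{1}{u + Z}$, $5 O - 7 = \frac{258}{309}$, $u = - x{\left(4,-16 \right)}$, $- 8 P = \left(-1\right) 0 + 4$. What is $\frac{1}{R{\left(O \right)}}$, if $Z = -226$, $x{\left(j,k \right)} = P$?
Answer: $- \frac{451}{2} \approx -225.5$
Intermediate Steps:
$P = - \frac{1}{2}$ ($P = - \frac{\left(-1\right) 0 + 4}{8} = - \frac{0 + 4}{8} = \left(- \frac{1}{8}\right) 4 = - \frac{1}{2} \approx -0.5$)
$x{\left(j,k \right)} = - \frac{1}{2}$
$u = \frac{1}{2}$ ($u = \left(-1\right) \left(- \frac{1}{2}\right) = \frac{1}{2} \approx 0.5$)
$O = \frac{807}{515}$ ($O = \frac{7}{5} + \frac{258 \cdot \frac{1}{309}}{5} = \frac{7}{5} + \frac{1}{5} \cdot \frac{86}{103} = \frac{7}{5} + \frac{86}{515} = \frac{807}{515} \approx 1.567$)
$R{\left(L \right)} = - \frac{2}{451}$ ($R{\left(L \right)} = \frac{1}{\frac{1}{2} - 226} = \frac{1}{- \frac{451}{2}} = - \frac{2}{451}$)
$\frac{1}{R{\left(O \right)}} = \frac{1}{- \frac{2}{451}} = - \frac{451}{2}$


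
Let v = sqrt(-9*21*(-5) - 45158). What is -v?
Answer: -I*sqrt(44213) ≈ -210.27*I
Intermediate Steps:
v = I*sqrt(44213) (v = sqrt(-189*(-5) - 45158) = sqrt(945 - 45158) = sqrt(-44213) = I*sqrt(44213) ≈ 210.27*I)
-v = -I*sqrt(44213)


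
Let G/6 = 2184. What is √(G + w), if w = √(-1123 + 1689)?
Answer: √(13104 + √566) ≈ 114.58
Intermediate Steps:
G = 13104 (G = 6*2184 = 13104)
w = √566 ≈ 23.791
√(G + w) = √(13104 + √566)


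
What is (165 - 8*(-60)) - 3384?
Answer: -2739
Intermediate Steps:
(165 - 8*(-60)) - 3384 = (165 + 480) - 3384 = 645 - 3384 = -2739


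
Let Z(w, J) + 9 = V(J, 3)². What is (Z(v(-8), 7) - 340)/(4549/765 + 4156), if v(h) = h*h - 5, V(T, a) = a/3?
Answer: -266220/3183889 ≈ -0.083615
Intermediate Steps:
V(T, a) = a/3 (V(T, a) = a*(⅓) = a/3)
v(h) = -5 + h² (v(h) = h² - 5 = -5 + h²)
Z(w, J) = -8 (Z(w, J) = -9 + ((⅓)*3)² = -9 + 1² = -9 + 1 = -8)
(Z(v(-8), 7) - 340)/(4549/765 + 4156) = (-8 - 340)/(4549/765 + 4156) = -348/(4549*(1/765) + 4156) = -348/(4549/765 + 4156) = -348/3183889/765 = -348*765/3183889 = -266220/3183889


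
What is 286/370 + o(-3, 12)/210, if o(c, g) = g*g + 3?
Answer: 109/74 ≈ 1.4730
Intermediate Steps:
o(c, g) = 3 + g**2 (o(c, g) = g**2 + 3 = 3 + g**2)
286/370 + o(-3, 12)/210 = 286/370 + (3 + 12**2)/210 = 286*(1/370) + (3 + 144)*(1/210) = 143/185 + 147*(1/210) = 143/185 + 7/10 = 109/74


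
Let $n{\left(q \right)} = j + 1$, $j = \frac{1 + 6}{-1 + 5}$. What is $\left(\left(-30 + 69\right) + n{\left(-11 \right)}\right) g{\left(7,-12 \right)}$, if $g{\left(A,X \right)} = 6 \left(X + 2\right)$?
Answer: $-2505$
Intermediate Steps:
$j = \frac{7}{4} \approx 1.75$
$g{\left(A,X \right)} = 12 + 6 X$ ($g{\left(A,X \right)} = 6 \left(2 + X\right) = 12 + 6 X$)
$n{\left(q \right)} = \frac{11}{4}$ ($n{\left(q \right)} = \frac{7}{4} + 1 = \frac{11}{4}$)
$\left(\left(-30 + 69\right) + n{\left(-11 \right)}\right) g{\left(7,-12 \right)} = \left(\left(-30 + 69\right) + \frac{11}{4}\right) \left(12 + 6 \left(-12\right)\right) = \left(39 + \frac{11}{4}\right) \left(12 - 72\right) = \frac{167}{4} \left(-60\right) = -2505$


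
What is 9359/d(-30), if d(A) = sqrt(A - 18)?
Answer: -9359*I*sqrt(3)/12 ≈ -1350.9*I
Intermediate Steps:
d(A) = sqrt(-18 + A)
9359/d(-30) = 9359/(sqrt(-18 - 30)) = 9359/(sqrt(-48)) = 9359/((4*I*sqrt(3))) = 9359*(-I*sqrt(3)/12) = -9359*I*sqrt(3)/12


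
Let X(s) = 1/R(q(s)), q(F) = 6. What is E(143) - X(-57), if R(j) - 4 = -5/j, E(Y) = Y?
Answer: 2711/19 ≈ 142.68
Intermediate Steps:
R(j) = 4 - 5/j
X(s) = 6/19 (X(s) = 1/(4 - 5/6) = 1/(4 - 5*⅙) = 1/(4 - ⅚) = 1/(19/6) = 6/19)
E(143) - X(-57) = 143 - 1*6/19 = 143 - 6/19 = 2711/19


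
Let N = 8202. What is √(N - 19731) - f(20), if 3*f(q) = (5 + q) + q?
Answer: -15 + 3*I*√1281 ≈ -15.0 + 107.37*I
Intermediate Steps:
f(q) = 5/3 + 2*q/3 (f(q) = ((5 + q) + q)/3 = (5 + 2*q)/3 = 5/3 + 2*q/3)
√(N - 19731) - f(20) = √(8202 - 19731) - (5/3 + (⅔)*20) = √(-11529) - (5/3 + 40/3) = 3*I*√1281 - 1*15 = 3*I*√1281 - 15 = -15 + 3*I*√1281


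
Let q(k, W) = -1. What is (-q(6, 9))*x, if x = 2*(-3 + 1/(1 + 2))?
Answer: -16/3 ≈ -5.3333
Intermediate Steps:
x = -16/3 (x = 2*(-3 + 1/3) = 2*(-3 + ⅓) = 2*(-8/3) = -16/3 ≈ -5.3333)
(-q(6, 9))*x = -1*(-1)*(-16/3) = 1*(-16/3) = -16/3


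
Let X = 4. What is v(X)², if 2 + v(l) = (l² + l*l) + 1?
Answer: 961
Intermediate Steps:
v(l) = -1 + 2*l² (v(l) = -2 + ((l² + l*l) + 1) = -2 + ((l² + l²) + 1) = -2 + (2*l² + 1) = -2 + (1 + 2*l²) = -1 + 2*l²)
v(X)² = (-1 + 2*4²)² = (-1 + 2*16)² = (-1 + 32)² = 31² = 961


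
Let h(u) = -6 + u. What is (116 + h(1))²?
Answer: 12321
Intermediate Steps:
(116 + h(1))² = (116 + (-6 + 1))² = (116 - 5)² = 111² = 12321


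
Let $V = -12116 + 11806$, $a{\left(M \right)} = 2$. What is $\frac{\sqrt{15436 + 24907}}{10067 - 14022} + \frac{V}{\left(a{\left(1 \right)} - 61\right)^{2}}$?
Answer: $- \frac{310}{3481} - \frac{\sqrt{40343}}{3955} \approx -0.13984$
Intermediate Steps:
$V = -310$
$\frac{\sqrt{15436 + 24907}}{10067 - 14022} + \frac{V}{\left(a{\left(1 \right)} - 61\right)^{2}} = \frac{\sqrt{15436 + 24907}}{10067 - 14022} - \frac{310}{\left(2 - 61\right)^{2}} = \frac{\sqrt{40343}}{-3955} - \frac{310}{\left(-59\right)^{2}} = \sqrt{40343} \left(- \frac{1}{3955}\right) - \frac{310}{3481} = - \frac{\sqrt{40343}}{3955} - \frac{310}{3481} = - \frac{310}{3481} - \frac{\sqrt{40343}}{3955}$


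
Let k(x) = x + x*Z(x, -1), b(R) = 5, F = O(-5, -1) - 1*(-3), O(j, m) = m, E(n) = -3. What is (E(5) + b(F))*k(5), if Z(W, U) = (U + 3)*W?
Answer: 110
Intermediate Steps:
F = 2 (F = -1 - 1*(-3) = -1 + 3 = 2)
Z(W, U) = W*(3 + U) (Z(W, U) = (3 + U)*W = W*(3 + U))
k(x) = x + 2*x**2 (k(x) = x + x*(x*(3 - 1)) = x + x*(x*2) = x + x*(2*x) = x + 2*x**2)
(E(5) + b(F))*k(5) = (-3 + 5)*(5*(1 + 2*5)) = 2*(5*(1 + 10)) = 2*(5*11) = 2*55 = 110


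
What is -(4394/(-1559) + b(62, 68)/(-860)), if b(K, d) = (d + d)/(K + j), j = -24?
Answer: 17975993/6368515 ≈ 2.8226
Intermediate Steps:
b(K, d) = 2*d/(-24 + K) (b(K, d) = (d + d)/(K - 24) = (2*d)/(-24 + K) = 2*d/(-24 + K))
-(4394/(-1559) + b(62, 68)/(-860)) = -(4394/(-1559) + (2*68/(-24 + 62))/(-860)) = -(4394*(-1/1559) + (2*68/38)*(-1/860)) = -(-4394/1559 + (2*68*(1/38))*(-1/860)) = -(-4394/1559 + (68/19)*(-1/860)) = -(-4394/1559 - 17/4085) = -1*(-17975993/6368515) = 17975993/6368515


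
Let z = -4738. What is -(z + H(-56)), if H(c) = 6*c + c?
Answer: 5130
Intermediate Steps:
H(c) = 7*c
-(z + H(-56)) = -(-4738 + 7*(-56)) = -(-4738 - 392) = -1*(-5130) = 5130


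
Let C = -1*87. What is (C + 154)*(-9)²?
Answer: 5427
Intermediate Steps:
C = -87
(C + 154)*(-9)² = (-87 + 154)*(-9)² = 67*81 = 5427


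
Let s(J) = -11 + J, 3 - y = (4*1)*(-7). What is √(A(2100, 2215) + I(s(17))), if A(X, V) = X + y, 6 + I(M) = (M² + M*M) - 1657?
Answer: 6*√15 ≈ 23.238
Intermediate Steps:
y = 31 (y = 3 - 4*1*(-7) = 3 - 4*(-7) = 3 - 1*(-28) = 3 + 28 = 31)
I(M) = -1663 + 2*M² (I(M) = -6 + ((M² + M*M) - 1657) = -6 + ((M² + M²) - 1657) = -6 + (2*M² - 1657) = -6 + (-1657 + 2*M²) = -1663 + 2*M²)
A(X, V) = 31 + X (A(X, V) = X + 31 = 31 + X)
√(A(2100, 2215) + I(s(17))) = √((31 + 2100) + (-1663 + 2*(-11 + 17)²)) = √(2131 + (-1663 + 2*6²)) = √(2131 + (-1663 + 2*36)) = √(2131 + (-1663 + 72)) = √(2131 - 1591) = √540 = 6*√15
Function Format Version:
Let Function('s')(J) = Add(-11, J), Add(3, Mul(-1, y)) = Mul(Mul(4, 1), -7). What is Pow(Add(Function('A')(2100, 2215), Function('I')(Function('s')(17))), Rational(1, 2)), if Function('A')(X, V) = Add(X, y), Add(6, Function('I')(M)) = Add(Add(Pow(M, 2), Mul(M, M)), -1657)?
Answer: Mul(6, Pow(15, Rational(1, 2))) ≈ 23.238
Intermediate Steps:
y = 31 (y = Add(3, Mul(-1, Mul(Mul(4, 1), -7))) = Add(3, Mul(-1, Mul(4, -7))) = Add(3, Mul(-1, -28)) = Add(3, 28) = 31)
Function('I')(M) = Add(-1663, Mul(2, Pow(M, 2))) (Function('I')(M) = Add(-6, Add(Add(Pow(M, 2), Mul(M, M)), -1657)) = Add(-6, Add(Add(Pow(M, 2), Pow(M, 2)), -1657)) = Add(-6, Add(Mul(2, Pow(M, 2)), -1657)) = Add(-6, Add(-1657, Mul(2, Pow(M, 2)))) = Add(-1663, Mul(2, Pow(M, 2))))
Function('A')(X, V) = Add(31, X) (Function('A')(X, V) = Add(X, 31) = Add(31, X))
Pow(Add(Function('A')(2100, 2215), Function('I')(Function('s')(17))), Rational(1, 2)) = Pow(Add(Add(31, 2100), Add(-1663, Mul(2, Pow(Add(-11, 17), 2)))), Rational(1, 2)) = Pow(Add(2131, Add(-1663, Mul(2, Pow(6, 2)))), Rational(1, 2)) = Pow(Add(2131, Add(-1663, Mul(2, 36))), Rational(1, 2)) = Pow(Add(2131, Add(-1663, 72)), Rational(1, 2)) = Pow(Add(2131, -1591), Rational(1, 2)) = Pow(540, Rational(1, 2)) = Mul(6, Pow(15, Rational(1, 2)))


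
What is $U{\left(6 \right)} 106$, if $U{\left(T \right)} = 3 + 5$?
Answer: $848$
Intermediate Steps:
$U{\left(T \right)} = 8$
$U{\left(6 \right)} 106 = 8 \cdot 106 = 848$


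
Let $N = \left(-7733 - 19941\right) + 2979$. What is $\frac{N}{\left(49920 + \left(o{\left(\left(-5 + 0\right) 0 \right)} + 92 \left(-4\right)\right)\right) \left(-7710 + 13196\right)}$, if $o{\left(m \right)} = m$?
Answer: $- \frac{24695}{271842272} \approx -9.0843 \cdot 10^{-5}$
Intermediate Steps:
$N = -24695$ ($N = -27674 + 2979 = -24695$)
$\frac{N}{\left(49920 + \left(o{\left(\left(-5 + 0\right) 0 \right)} + 92 \left(-4\right)\right)\right) \left(-7710 + 13196\right)} = - \frac{24695}{\left(49920 + \left(\left(-5 + 0\right) 0 + 92 \left(-4\right)\right)\right) \left(-7710 + 13196\right)} = - \frac{24695}{\left(49920 - 368\right) 5486} = - \frac{24695}{49552 \cdot 5486} = - \frac{24695}{271842272}$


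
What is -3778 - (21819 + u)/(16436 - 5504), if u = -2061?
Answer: -6886809/1822 ≈ -3779.8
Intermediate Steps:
-3778 - (21819 + u)/(16436 - 5504) = -3778 - (21819 - 2061)/(16436 - 5504) = -3778 - 19758/10932 = -3778 - 1*3293/1822 = -3778 - 3293/1822 = -6886809/1822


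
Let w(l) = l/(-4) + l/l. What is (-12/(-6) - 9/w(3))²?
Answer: 1156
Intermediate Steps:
w(l) = 1 - l/4 (w(l) = l*(-¼) + 1 = -l/4 + 1 = 1 - l/4)
(-12/(-6) - 9/w(3))² = (-12/(-6) - 9/(1 - ¼*3))² = (-12*(-⅙) - 9/(1 - ¾))² = (2 - 9/¼)² = (2 - 9*4)² = (2 - 36)² = (-34)² = 1156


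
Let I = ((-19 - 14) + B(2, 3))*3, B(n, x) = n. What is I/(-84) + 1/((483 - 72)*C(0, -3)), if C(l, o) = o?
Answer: 38195/34524 ≈ 1.1063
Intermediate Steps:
I = -93 (I = ((-19 - 14) + 2)*3 = (-33 + 2)*3 = -31*3 = -93)
I/(-84) + 1/((483 - 72)*C(0, -3)) = -93/(-84) + 1/((483 - 72)*(-3)) = -93*(-1/84) - ⅓/411 = 31/28 + (1/411)*(-⅓) = 31/28 - 1/1233 = 38195/34524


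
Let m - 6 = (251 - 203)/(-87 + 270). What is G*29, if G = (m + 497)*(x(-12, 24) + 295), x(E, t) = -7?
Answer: 256398048/61 ≈ 4.2032e+6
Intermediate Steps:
m = 382/61 (m = 6 + (251 - 203)/(-87 + 270) = 6 + 48/183 = 6 + 48*(1/183) = 6 + 16/61 = 382/61 ≈ 6.2623)
G = 8841312/61 (G = (382/61 + 497)*(-7 + 295) = (30699/61)*288 = 8841312/61 ≈ 1.4494e+5)
G*29 = (8841312/61)*29 = 256398048/61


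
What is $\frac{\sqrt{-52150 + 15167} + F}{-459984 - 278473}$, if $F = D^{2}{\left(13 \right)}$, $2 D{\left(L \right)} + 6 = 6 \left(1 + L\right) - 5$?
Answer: $- \frac{5329}{2953828} - \frac{i \sqrt{36983}}{738457} \approx -0.0018041 - 0.00026042 i$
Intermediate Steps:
$D{\left(L \right)} = - \frac{5}{2} + 3 L$ ($D{\left(L \right)} = -3 + \frac{6 \left(1 + L\right) - 5}{2} = -3 + \frac{\left(6 + 6 L\right) - 5}{2} = -3 + \frac{1 + 6 L}{2} = -3 + \left(\frac{1}{2} + 3 L\right) = - \frac{5}{2} + 3 L$)
$F = \frac{5329}{4}$ ($F = \left(- \frac{5}{2} + 3 \cdot 13\right)^{2} = \left(- \frac{5}{2} + 39\right)^{2} = \left(\frac{73}{2}\right)^{2} = \frac{5329}{4} \approx 1332.3$)
$\frac{\sqrt{-52150 + 15167} + F}{-459984 - 278473} = \frac{\sqrt{-52150 + 15167} + \frac{5329}{4}}{-459984 - 278473} = \frac{\sqrt{-36983} + \frac{5329}{4}}{-738457} = \left(i \sqrt{36983} + \frac{5329}{4}\right) \left(- \frac{1}{738457}\right) = \left(\frac{5329}{4} + i \sqrt{36983}\right) \left(- \frac{1}{738457}\right) = - \frac{5329}{2953828} - \frac{i \sqrt{36983}}{738457}$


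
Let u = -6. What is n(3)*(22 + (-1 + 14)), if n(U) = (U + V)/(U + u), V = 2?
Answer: -175/3 ≈ -58.333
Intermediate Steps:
n(U) = (2 + U)/(-6 + U) (n(U) = (U + 2)/(U - 6) = (2 + U)/(-6 + U))
n(3)*(22 + (-1 + 14)) = ((2 + 3)/(-6 + 3))*(22 + (-1 + 14)) = (5/(-3))*(22 + 13) = -⅓*5*35 = -5/3*35 = -175/3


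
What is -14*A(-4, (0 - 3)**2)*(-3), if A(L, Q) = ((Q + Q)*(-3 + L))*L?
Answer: 21168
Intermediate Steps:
A(L, Q) = 2*L*Q*(-3 + L) (A(L, Q) = ((2*Q)*(-3 + L))*L = (2*Q*(-3 + L))*L = 2*L*Q*(-3 + L))
-14*A(-4, (0 - 3)**2)*(-3) = -28*(-4)*(0 - 3)**2*(-3 - 4)*(-3) = -28*(-4)*(-3)**2*(-7)*(-3) = -28*(-4)*9*(-7)*(-3) = -14*504*(-3) = -7056*(-3) = 21168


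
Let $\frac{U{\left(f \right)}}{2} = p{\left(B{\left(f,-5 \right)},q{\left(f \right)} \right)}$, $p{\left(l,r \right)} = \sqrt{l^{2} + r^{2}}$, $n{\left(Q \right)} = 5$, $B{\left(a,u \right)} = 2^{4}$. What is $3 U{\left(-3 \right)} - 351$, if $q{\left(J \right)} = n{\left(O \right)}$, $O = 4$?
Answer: $-351 + 6 \sqrt{281} \approx -250.42$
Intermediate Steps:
$B{\left(a,u \right)} = 16$
$q{\left(J \right)} = 5$
$U{\left(f \right)} = 2 \sqrt{281}$ ($U{\left(f \right)} = 2 \sqrt{16^{2} + 5^{2}} = 2 \sqrt{256 + 25} = 2 \sqrt{281}$)
$3 U{\left(-3 \right)} - 351 = 3 \cdot 2 \sqrt{281} - 351 = 6 \sqrt{281} - 351 = -351 + 6 \sqrt{281}$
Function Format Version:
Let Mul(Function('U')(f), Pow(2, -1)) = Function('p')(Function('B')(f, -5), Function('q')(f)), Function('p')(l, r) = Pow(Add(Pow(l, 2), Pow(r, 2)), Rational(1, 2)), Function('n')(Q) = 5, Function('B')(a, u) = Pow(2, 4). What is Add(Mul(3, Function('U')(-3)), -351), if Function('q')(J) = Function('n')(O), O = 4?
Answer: Add(-351, Mul(6, Pow(281, Rational(1, 2)))) ≈ -250.42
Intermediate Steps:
Function('B')(a, u) = 16
Function('q')(J) = 5
Function('U')(f) = Mul(2, Pow(281, Rational(1, 2))) (Function('U')(f) = Mul(2, Pow(Add(Pow(16, 2), Pow(5, 2)), Rational(1, 2))) = Mul(2, Pow(Add(256, 25), Rational(1, 2))) = Mul(2, Pow(281, Rational(1, 2))))
Add(Mul(3, Function('U')(-3)), -351) = Add(Mul(3, Mul(2, Pow(281, Rational(1, 2)))), -351) = Add(Mul(6, Pow(281, Rational(1, 2))), -351) = Add(-351, Mul(6, Pow(281, Rational(1, 2))))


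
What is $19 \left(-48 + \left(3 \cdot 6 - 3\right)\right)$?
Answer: $-627$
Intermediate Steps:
$19 \left(-48 + \left(3 \cdot 6 - 3\right)\right) = 19 \left(-48 + \left(18 - 3\right)\right) = 19 \left(-48 + 15\right) = 19 \left(-33\right) = -627$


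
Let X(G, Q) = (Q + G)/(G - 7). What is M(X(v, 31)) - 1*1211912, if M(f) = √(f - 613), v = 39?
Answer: -1211912 + I*√9773/4 ≈ -1.2119e+6 + 24.715*I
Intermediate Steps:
X(G, Q) = (G + Q)/(-7 + G)
M(f) = √(-613 + f)
M(X(v, 31)) - 1*1211912 = √(-613 + (39 + 31)/(-7 + 39)) - 1*1211912 = √(-613 + 70/32) - 1211912 = √(-613 + (1/32)*70) - 1211912 = √(-613 + 35/16) - 1211912 = √(-9773/16) - 1211912 = I*√9773/4 - 1211912 = -1211912 + I*√9773/4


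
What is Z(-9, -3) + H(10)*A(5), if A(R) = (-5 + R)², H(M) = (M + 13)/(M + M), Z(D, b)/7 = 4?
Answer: 28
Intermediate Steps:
Z(D, b) = 28 (Z(D, b) = 7*4 = 28)
H(M) = (13 + M)/(2*M) (H(M) = (13 + M)/((2*M)) = (13 + M)*(1/(2*M)) = (13 + M)/(2*M))
Z(-9, -3) + H(10)*A(5) = 28 + ((½)*(13 + 10)/10)*(-5 + 5)² = 28 + ((½)*(⅒)*23)*0² = 28 + (23/20)*0 = 28 + 0 = 28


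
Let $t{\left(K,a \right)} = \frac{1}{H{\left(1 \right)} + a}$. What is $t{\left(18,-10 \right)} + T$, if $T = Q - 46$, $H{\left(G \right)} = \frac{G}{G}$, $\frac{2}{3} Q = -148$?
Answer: $- \frac{2413}{9} \approx -268.11$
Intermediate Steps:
$Q = -222$ ($Q = \frac{3}{2} \left(-148\right) = -222$)
$H{\left(G \right)} = 1$
$t{\left(K,a \right)} = \frac{1}{1 + a}$
$T = -268$ ($T = -222 - 46 = -268$)
$t{\left(18,-10 \right)} + T = \frac{1}{1 - 10} - 268 = \frac{1}{-9} - 268 = - \frac{1}{9} - 268 = - \frac{2413}{9}$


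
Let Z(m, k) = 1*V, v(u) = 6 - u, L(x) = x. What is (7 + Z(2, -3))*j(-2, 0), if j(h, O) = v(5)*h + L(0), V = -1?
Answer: -12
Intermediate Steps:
j(h, O) = h (j(h, O) = (6 - 1*5)*h + 0 = (6 - 5)*h + 0 = 1*h + 0 = h + 0 = h)
Z(m, k) = -1 (Z(m, k) = 1*(-1) = -1)
(7 + Z(2, -3))*j(-2, 0) = (7 - 1)*(-2) = 6*(-2) = -12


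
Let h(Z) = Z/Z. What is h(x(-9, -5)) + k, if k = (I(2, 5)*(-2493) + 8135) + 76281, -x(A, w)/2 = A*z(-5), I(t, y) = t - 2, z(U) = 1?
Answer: 84417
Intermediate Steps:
I(t, y) = -2 + t
x(A, w) = -2*A
h(Z) = 1
k = 84416 (k = ((-2 + 2)*(-2493) + 8135) + 76281 = (0*(-2493) + 8135) + 76281 = (0 + 8135) + 76281 = 8135 + 76281 = 84416)
h(x(-9, -5)) + k = 1 + 84416 = 84417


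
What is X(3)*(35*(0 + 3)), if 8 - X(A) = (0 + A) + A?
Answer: 210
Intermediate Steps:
X(A) = 8 - 2*A (X(A) = 8 - ((0 + A) + A) = 8 - (A + A) = 8 - 2*A)
X(3)*(35*(0 + 3)) = (8 - 2*3)*(35*(0 + 3)) = (8 - 6)*(35*3) = 2*105 = 210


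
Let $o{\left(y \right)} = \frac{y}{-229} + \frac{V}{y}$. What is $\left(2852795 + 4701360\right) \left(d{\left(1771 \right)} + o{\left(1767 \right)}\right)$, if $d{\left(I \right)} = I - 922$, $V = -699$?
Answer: $\frac{856791119422595}{134881} \approx 6.3522 \cdot 10^{9}$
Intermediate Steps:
$d{\left(I \right)} = -922 + I$
$o{\left(y \right)} = - \frac{699}{y} - \frac{y}{229}$ ($o{\left(y \right)} = \frac{y}{-229} - \frac{699}{y} = y \left(- \frac{1}{229}\right) - \frac{699}{y} = - \frac{y}{229} - \frac{699}{y} = - \frac{699}{y} - \frac{y}{229}$)
$\left(2852795 + 4701360\right) \left(d{\left(1771 \right)} + o{\left(1767 \right)}\right) = \left(2852795 + 4701360\right) \left(\left(-922 + 1771\right) - \left(\frac{1767}{229} + \frac{699}{1767}\right)\right) = 7554155 \left(849 - \frac{1094120}{134881}\right) = 7554155 \cdot \frac{113419849}{134881} = \frac{856791119422595}{134881}$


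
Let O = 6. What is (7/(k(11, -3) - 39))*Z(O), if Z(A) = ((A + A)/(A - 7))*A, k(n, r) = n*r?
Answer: 7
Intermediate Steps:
Z(A) = 2*A²/(-7 + A) (Z(A) = ((2*A)/(-7 + A))*A = (2*A/(-7 + A))*A = 2*A²/(-7 + A))
(7/(k(11, -3) - 39))*Z(O) = (7/(11*(-3) - 39))*(2*6²/(-7 + 6)) = (7/(-33 - 39))*(2*36/(-1)) = (7/(-72))*(2*36*(-1)) = (7*(-1/72))*(-72) = -7/72*(-72) = 7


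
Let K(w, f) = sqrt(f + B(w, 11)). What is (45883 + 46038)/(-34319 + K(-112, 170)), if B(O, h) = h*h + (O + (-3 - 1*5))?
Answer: -3154636799/1177793590 - 275763*sqrt(19)/1177793590 ≈ -2.6795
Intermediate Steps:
B(O, h) = -8 + O + h**2 (B(O, h) = h**2 + (O + (-3 - 5)) = h**2 + (O - 8) = h**2 + (-8 + O) = -8 + O + h**2)
K(w, f) = sqrt(113 + f + w) (K(w, f) = sqrt(f + (-8 + w + 11**2)) = sqrt(f + (-8 + w + 121)) = sqrt(f + (113 + w)) = sqrt(113 + f + w))
(45883 + 46038)/(-34319 + K(-112, 170)) = (45883 + 46038)/(-34319 + sqrt(113 + 170 - 112)) = 91921/(-34319 + sqrt(171)) = 91921/(-34319 + 3*sqrt(19))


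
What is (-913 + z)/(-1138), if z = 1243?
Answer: -165/569 ≈ -0.28998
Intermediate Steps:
(-913 + z)/(-1138) = (-913 + 1243)/(-1138) = 330*(-1/1138) = -165/569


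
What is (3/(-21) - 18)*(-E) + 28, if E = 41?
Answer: 5403/7 ≈ 771.86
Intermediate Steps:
(3/(-21) - 18)*(-E) + 28 = (3/(-21) - 18)*(-1*41) + 28 = (3*(-1/21) - 18)*(-41) + 28 = (-1/7 - 18)*(-41) + 28 = -127/7*(-41) + 28 = 5207/7 + 28 = 5403/7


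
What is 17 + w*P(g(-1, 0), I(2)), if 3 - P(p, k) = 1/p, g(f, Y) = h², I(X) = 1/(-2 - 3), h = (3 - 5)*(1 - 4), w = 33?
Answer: 1381/12 ≈ 115.08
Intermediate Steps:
h = 6 (h = -2*(-3) = 6)
I(X) = -⅕ (I(X) = 1/(-5) = -⅕)
g(f, Y) = 36 (g(f, Y) = 6² = 36)
P(p, k) = 3 - 1/p
17 + w*P(g(-1, 0), I(2)) = 17 + 33*(3 - 1/36) = 17 + 33*(107/36) = 17 + 1177/12 = 1381/12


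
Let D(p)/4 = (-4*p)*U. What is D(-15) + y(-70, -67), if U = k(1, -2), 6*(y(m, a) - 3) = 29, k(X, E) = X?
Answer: 1487/6 ≈ 247.83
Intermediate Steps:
y(m, a) = 47/6 (y(m, a) = 3 + (⅙)*29 = 3 + 29/6 = 47/6)
U = 1
D(p) = -16*p (D(p) = 4*(-4*p*1) = 4*(-4*p) = -16*p)
D(-15) + y(-70, -67) = -16*(-15) + 47/6 = 240 + 47/6 = 1487/6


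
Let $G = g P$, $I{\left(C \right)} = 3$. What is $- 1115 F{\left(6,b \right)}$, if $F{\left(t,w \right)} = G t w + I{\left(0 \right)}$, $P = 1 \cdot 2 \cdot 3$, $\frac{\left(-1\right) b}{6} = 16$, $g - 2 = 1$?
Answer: $11556975$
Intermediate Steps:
$g = 3$ ($g = 2 + 1 = 3$)
$b = -96$ ($b = \left(-6\right) 16 = -96$)
$P = 6$ ($P = 2 \cdot 3 = 6$)
$G = 18$ ($G = 3 \cdot 6 = 18$)
$F{\left(t,w \right)} = 3 + 18 t w$ ($F{\left(t,w \right)} = 18 t w + 3 = 3 + 18 t w$)
$- 1115 F{\left(6,b \right)} = - 1115 \left(3 + 18 \cdot 6 \left(-96\right)\right) = - 1115 \left(3 - 10368\right) = \left(-1115\right) \left(-10365\right) = 11556975$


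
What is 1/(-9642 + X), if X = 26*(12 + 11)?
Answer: -1/9044 ≈ -0.00011057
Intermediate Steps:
X = 598 (X = 26*23 = 598)
1/(-9642 + X) = 1/(-9642 + 598) = 1/(-9044) = -1/9044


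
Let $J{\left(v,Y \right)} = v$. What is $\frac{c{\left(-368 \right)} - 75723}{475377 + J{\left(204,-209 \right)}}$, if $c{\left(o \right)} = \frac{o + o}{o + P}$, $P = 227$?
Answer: $- \frac{10676207}{67056921} \approx -0.15921$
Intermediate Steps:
$c{\left(o \right)} = \frac{2 o}{227 + o}$ ($c{\left(o \right)} = \frac{o + o}{o + 227} = \frac{2 o}{227 + o}$)
$\frac{c{\left(-368 \right)} - 75723}{475377 + J{\left(204,-209 \right)}} = \frac{2 \left(-368\right) \frac{1}{227 - 368} - 75723}{475377 + 204} = \frac{2 \left(-368\right) \frac{1}{-141} - 75723}{475581} = \left(2 \left(-368\right) \left(- \frac{1}{141}\right) - 75723\right) \frac{1}{475581} = \left(\frac{736}{141} - 75723\right) \frac{1}{475581} = \left(- \frac{10676207}{141}\right) \frac{1}{475581} = - \frac{10676207}{67056921}$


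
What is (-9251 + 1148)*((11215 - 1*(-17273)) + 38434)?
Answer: -542268966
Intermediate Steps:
(-9251 + 1148)*((11215 - 1*(-17273)) + 38434) = -8103*((11215 + 17273) + 38434) = -8103*(28488 + 38434) = -8103*66922 = -542268966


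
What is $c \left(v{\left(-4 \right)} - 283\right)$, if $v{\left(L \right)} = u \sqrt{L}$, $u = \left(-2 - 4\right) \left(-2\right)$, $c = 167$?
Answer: $-47261 + 4008 i \approx -47261.0 + 4008.0 i$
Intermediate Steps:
$u = 12$ ($u = \left(-6\right) \left(-2\right) = 12$)
$v{\left(L \right)} = 12 \sqrt{L}$
$c \left(v{\left(-4 \right)} - 283\right) = 167 \left(12 \sqrt{-4} - 283\right) = 167 \left(12 \cdot 2 i - 283\right) = 167 \left(24 i - 283\right) = 167 \left(-283 + 24 i\right) = -47261 + 4008 i$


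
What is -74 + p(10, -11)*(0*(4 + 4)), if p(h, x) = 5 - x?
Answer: -74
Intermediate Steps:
-74 + p(10, -11)*(0*(4 + 4)) = -74 + (5 - 1*(-11))*(0*(4 + 4)) = -74 + (5 + 11)*(0*8) = -74 + 16*0 = -74 + 0 = -74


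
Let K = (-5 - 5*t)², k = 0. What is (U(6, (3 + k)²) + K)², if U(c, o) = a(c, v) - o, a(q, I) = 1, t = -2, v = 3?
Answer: 289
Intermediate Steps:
U(c, o) = 1 - o
K = 25 (K = (-5 - 5*(-2))² = (-5 + 10)² = 5² = 25)
(U(6, (3 + k)²) + K)² = ((1 - (3 + 0)²) + 25)² = ((1 - 1*3²) + 25)² = ((1 - 1*9) + 25)² = ((1 - 9) + 25)² = (-8 + 25)² = 17² = 289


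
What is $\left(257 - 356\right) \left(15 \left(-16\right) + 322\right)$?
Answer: $-8118$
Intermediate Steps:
$\left(257 - 356\right) \left(15 \left(-16\right) + 322\right) = - 99 \left(-240 + 322\right) = \left(-99\right) 82 = -8118$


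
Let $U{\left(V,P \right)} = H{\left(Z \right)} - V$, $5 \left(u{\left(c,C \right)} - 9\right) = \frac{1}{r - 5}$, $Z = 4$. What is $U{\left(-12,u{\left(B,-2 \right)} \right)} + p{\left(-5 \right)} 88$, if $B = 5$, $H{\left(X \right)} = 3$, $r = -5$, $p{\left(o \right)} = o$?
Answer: $-425$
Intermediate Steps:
$u{\left(c,C \right)} = \frac{449}{50}$ ($u{\left(c,C \right)} = 9 + \frac{1}{5 \left(-5 - 5\right)} = 9 + \frac{1}{5 \left(-10\right)} = 9 + \frac{1}{5} \left(- \frac{1}{10}\right) = 9 - \frac{1}{50} = \frac{449}{50}$)
$U{\left(V,P \right)} = 3 - V$
$U{\left(-12,u{\left(B,-2 \right)} \right)} + p{\left(-5 \right)} 88 = \left(3 - -12\right) - 440 = \left(3 + 12\right) - 440 = 15 - 440 = -425$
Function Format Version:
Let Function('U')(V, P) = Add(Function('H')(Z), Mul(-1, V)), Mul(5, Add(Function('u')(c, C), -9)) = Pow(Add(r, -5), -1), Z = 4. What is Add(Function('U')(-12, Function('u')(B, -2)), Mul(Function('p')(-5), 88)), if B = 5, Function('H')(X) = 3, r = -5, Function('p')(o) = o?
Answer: -425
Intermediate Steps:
Function('u')(c, C) = Rational(449, 50) (Function('u')(c, C) = Add(9, Mul(Rational(1, 5), Pow(Add(-5, -5), -1))) = Add(9, Mul(Rational(1, 5), Pow(-10, -1))) = Add(9, Mul(Rational(1, 5), Rational(-1, 10))) = Add(9, Rational(-1, 50)) = Rational(449, 50))
Function('U')(V, P) = Add(3, Mul(-1, V))
Add(Function('U')(-12, Function('u')(B, -2)), Mul(Function('p')(-5), 88)) = Add(Add(3, Mul(-1, -12)), Mul(-5, 88)) = Add(Add(3, 12), -440) = Add(15, -440) = -425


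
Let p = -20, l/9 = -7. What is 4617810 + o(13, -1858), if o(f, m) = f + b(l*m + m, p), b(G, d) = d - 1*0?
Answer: 4617803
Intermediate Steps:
l = -63 (l = 9*(-7) = -63)
b(G, d) = d (b(G, d) = d + 0 = d)
o(f, m) = -20 + f (o(f, m) = f - 20 = -20 + f)
4617810 + o(13, -1858) = 4617810 + (-20 + 13) = 4617810 - 7 = 4617803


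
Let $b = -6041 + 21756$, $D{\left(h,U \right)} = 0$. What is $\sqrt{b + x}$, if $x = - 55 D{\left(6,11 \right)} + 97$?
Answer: $2 \sqrt{3953} \approx 125.75$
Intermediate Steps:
$x = 97$ ($x = \left(-55\right) 0 + 97 = 0 + 97 = 97$)
$b = 15715$
$\sqrt{b + x} = \sqrt{15715 + 97} = \sqrt{15812} = 2 \sqrt{3953}$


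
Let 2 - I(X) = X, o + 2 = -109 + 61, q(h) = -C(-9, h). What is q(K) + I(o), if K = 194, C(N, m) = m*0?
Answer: 52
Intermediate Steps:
C(N, m) = 0
q(h) = 0 (q(h) = -1*0 = 0)
o = -50 (o = -2 + (-109 + 61) = -2 - 48 = -50)
I(X) = 2 - X
q(K) + I(o) = 0 + (2 - 1*(-50)) = 0 + (2 + 50) = 0 + 52 = 52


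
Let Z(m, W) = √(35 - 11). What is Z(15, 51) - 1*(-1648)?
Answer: 1648 + 2*√6 ≈ 1652.9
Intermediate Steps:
Z(m, W) = 2*√6 (Z(m, W) = √24 = 2*√6)
Z(15, 51) - 1*(-1648) = 2*√6 - 1*(-1648) = 2*√6 + 1648 = 1648 + 2*√6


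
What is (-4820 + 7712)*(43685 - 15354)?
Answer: 81933252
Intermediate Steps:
(-4820 + 7712)*(43685 - 15354) = 2892*28331 = 81933252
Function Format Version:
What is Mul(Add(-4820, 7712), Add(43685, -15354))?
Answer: 81933252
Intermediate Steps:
Mul(Add(-4820, 7712), Add(43685, -15354)) = Mul(2892, 28331) = 81933252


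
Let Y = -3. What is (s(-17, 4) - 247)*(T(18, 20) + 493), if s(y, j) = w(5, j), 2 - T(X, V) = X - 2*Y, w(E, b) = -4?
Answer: -118221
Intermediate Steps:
T(X, V) = -4 - X (T(X, V) = 2 - (X - 2*(-3)) = 2 - (X + 6) = 2 - (6 + X) = 2 + (-6 - X) = -4 - X)
s(y, j) = -4
(s(-17, 4) - 247)*(T(18, 20) + 493) = (-4 - 247)*((-4 - 1*18) + 493) = -251*((-4 - 18) + 493) = -251*(-22 + 493) = -251*471 = -118221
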